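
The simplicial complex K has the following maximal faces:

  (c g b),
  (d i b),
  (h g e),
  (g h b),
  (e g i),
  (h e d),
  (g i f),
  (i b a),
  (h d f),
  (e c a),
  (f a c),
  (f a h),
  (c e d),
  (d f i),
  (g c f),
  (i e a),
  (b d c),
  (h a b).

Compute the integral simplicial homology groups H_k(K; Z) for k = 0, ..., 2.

Take the total order a < b < c < d < e < f < g < h < i on the vertex set. Then K (dimension 2) consists of the simplices:

  0-simplices (9): a, b, c, d, e, f, g, h, i
  1-simplices (27): ab, ac, ae, af, ah, ai, bc, bd, bg, bh, bi, cd, ce, cf, cg, de, df, dh, di, eg, eh, ei, fg, fh, fi, gh, gi
  2-simplices (18): abh, abi, ace, acf, aei, afh, bcd, bcg, bdi, bgh, cde, cfg, deh, dfh, dfi, egh, egi, fgi

Hence C_0 ≅ Z^9, C_1 ≅ Z^27, C_2 ≅ Z^18.

∂_1: C_1 → C_0 sends each edge [p,q] (with p < q) to q − p. For instance
  ∂ei = i − e.
This gives a 9×27 integer matrix of rank 8; reducing to Smith normal form yields diagonal entries (1,1,1,1,1,1,1,1).

∂_2: C_2 → C_1 sends each 2-simplex [p,q,r] to [q,r] − [p,r] + [p,q]. For instance
  ∂acf = cf − af + ac,
  ∂aei = ei − ai + ae.
The 27×18 boundary matrix has rank 17 and Smith normal form diag(1,1,1,1,1,1,1,1,1,1,1,1,1,1,1,1,1).

Now H_k = ker ∂_k / im ∂_{k+1}, so:

  H_0: rank C_0 − rank ∂_1 = 9 − 8 = 1, and the invariant factors of ∂_1 are all 1, so H_0 ≅ Z.
  H_1: rank ker ∂_1 − rank ∂_2 = (27 − 8) − 17 = 2, and the invariant factors of ∂_2 are all 1, so H_1 ≅ Z^2.
  H_2: rank ker ∂_2 − rank ∂_3 = (18 − 17) − 0 = 1, and there is no ∂_3, so H_2 ≅ Z.

As a check, the Euler characteristic is 9 − 27 + 18 = 0, which agrees with 1 − 2 + 1 = 0.

H_0 = Z,  H_1 = Z^2,  H_2 = Z.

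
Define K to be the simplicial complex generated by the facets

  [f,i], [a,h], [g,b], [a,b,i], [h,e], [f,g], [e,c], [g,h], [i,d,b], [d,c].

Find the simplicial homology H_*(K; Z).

H_0 = Z,  H_1 = Z^3,  H_2 = 0.

We work with the vertex ordering a < b < c < d < e < f < g < h < i. The simplices of K, each written with vertices in increasing order, are:

  0-simplices (9): a, b, c, d, e, f, g, h, i
  1-simplices (13): ab, ah, ai, bd, bg, bi, cd, ce, di, eh, fg, fi, gh
  2-simplices (2): abi, bdi

so the chain groups are C_0 ≅ Z^9, C_1 ≅ Z^13, C_2 ≅ Z^2.

∂_1: C_1 → C_0 maps an edge to its endpoints' difference, ∂[p,q] = q − p.
The resulting 9×13 matrix has rank 8, and its Smith normal form has invariant factors (1,1,1,1,1,1,1,1).

∂_2: C_2 → C_1 sends each 2-simplex [p,q,r] to [q,r] − [p,r] + [p,q]. For instance
  ∂bdi = di − bi + bd,
  ∂abi = bi − ai + ab.
The resulting 13×2 matrix has rank 2, and its Smith normal form has invariant factors (1,1).

From H_k ≅ ker(∂_k) / im(∂_{k+1}) we obtain:

  H_0: rank C_0 − rank ∂_1 = 9 − 8 = 1, and the invariant factors of ∂_1 are all 1, so H_0 ≅ Z.
  H_1: rank ker ∂_1 − rank ∂_2 = (13 − 8) − 2 = 3, and the invariant factors of ∂_2 are all 1, so H_1 ≅ Z^3.
  H_2: rank ker ∂_2 − rank ∂_3 = (2 − 2) − 0 = 0, and there is no ∂_3, so H_2 ≅ 0.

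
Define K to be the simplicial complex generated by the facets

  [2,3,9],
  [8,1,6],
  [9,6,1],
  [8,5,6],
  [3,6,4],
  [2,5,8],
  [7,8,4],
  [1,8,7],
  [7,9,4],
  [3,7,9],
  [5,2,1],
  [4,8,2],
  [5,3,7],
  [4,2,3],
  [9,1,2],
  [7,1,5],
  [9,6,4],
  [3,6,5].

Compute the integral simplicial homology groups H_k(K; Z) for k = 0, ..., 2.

H_0 = Z,  H_1 = Z ⊕ Z/2,  H_2 = 0.

We work with the vertex ordering 1 < 2 < 3 < 4 < 5 < 6 < 7 < 8 < 9. The simplices of K, each written with vertices in increasing order, are:

  0-simplices (9): [1], [2], [3], [4], [5], [6], [7], [8], [9]
  1-simplices (27): (27 of them)
  2-simplices (18): [1,2,5], [1,2,9], [1,5,7], [1,6,8], [1,6,9], [1,7,8], [2,3,4], [2,3,9], [2,4,8], [2,5,8], [3,4,6], [3,5,6], [3,5,7], [3,7,9], [4,6,9], [4,7,8], [4,7,9], [5,6,8]

giving chain groups C_0 ≅ Z^9, C_1 ≅ Z^27, C_2 ≅ Z^18.

The boundary map ∂_1: C_1 → C_0 maps an edge to its endpoints' difference, ∂[p,q] = q − p. For instance
  ∂[2,8] = [8] − [2].
The 9×27 boundary matrix has rank 8 and Smith normal form diag(1,1,1,1,1,1,1,1).

The boundary map ∂_2: C_2 → C_1 sends each 2-simplex [p,q,r] to [q,r] − [p,r] + [p,q]. For instance
  ∂[1,6,8] = [6,8] − [1,8] + [1,6],
  ∂[1,7,8] = [7,8] − [1,8] + [1,7].
The 27×18 boundary matrix has rank 18 and Smith normal form diag(1,1,1,1,1,1,1,1,1,1,1,1,1,1,1,1,1,2).

Reading off H_k = ker ∂_k / im ∂_{k+1}:

  H_0: rank C_0 − rank ∂_1 = 9 − 8 = 1, and the invariant factors of ∂_1 are all 1, so H_0 ≅ Z.
  H_1: rank ker ∂_1 − rank ∂_2 = (27 − 8) − 18 = 1, and ∂_2 has invariant factor 2 > 1, so H_1 ≅ Z ⊕ Z/2.
  H_2: rank ker ∂_2 − rank ∂_3 = (18 − 18) − 0 = 0, and there is no ∂_3, so H_2 ≅ 0.

As a check, the Euler characteristic is 9 − 27 + 18 = 0, which agrees with 1 − 1 + 0 = 0.
(K is a triangulation of the Klein bottle.)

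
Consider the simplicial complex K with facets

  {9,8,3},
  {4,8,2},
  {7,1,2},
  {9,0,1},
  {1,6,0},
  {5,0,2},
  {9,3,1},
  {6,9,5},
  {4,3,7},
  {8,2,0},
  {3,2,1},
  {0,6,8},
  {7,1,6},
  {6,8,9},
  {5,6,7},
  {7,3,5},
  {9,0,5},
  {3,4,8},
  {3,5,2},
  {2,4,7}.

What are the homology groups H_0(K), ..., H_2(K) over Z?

H_0 = Z,  H_1 = Z ⊕ Z/2,  H_2 = 0.

Order the vertices as 0 < 1 < 2 < 3 < 4 < 5 < 6 < 7 < 8 < 9. Listing each simplex with vertices in this order, K has dimension 2 with simplices:

  0-simplices (10): [0], [1], [2], [3], [4], [5], [6], [7], [8], [9]
  1-simplices (30): (30 of them)
  2-simplices (20): (20 of them)

giving chain groups C_0 ≅ Z^10, C_1 ≅ Z^30, C_2 ≅ Z^20.

The boundary map ∂_1: C_1 → C_0 is given by ∂[p,q] = [q] − [p]. For instance
  ∂[2,8] = [8] − [2].
The 10×30 boundary matrix has rank 9 and Smith normal form diag(1,1,1,1,1,1,1,1,1).

∂_2: C_2 → C_1 acts by ∂[p,q,r] = [q,r] − [p,r] + [p,q]. For instance
  ∂[2,4,8] = [4,8] − [2,8] + [2,4],
  ∂[0,2,5] = [2,5] − [0,5] + [0,2].
As a 30×20 matrix over Z this has rank 20, with invariant factors (1,1,1,1,1,1,1,1,1,1,1,1,1,1,1,1,1,1,1,2).

Now H_k = ker ∂_k / im ∂_{k+1}, so:

  H_0: rank C_0 − rank ∂_1 = 10 − 9 = 1, and the invariant factors of ∂_1 are all 1, so H_0 = Z.
  H_1: rank ker ∂_1 − rank ∂_2 = (30 − 9) − 20 = 1, and ∂_2 has invariant factor 2 > 1, so H_1 = Z ⊕ Z/2.
  H_2: rank ker ∂_2 − rank ∂_3 = (20 − 20) − 0 = 0, and there is no ∂_3, so H_2 = 0.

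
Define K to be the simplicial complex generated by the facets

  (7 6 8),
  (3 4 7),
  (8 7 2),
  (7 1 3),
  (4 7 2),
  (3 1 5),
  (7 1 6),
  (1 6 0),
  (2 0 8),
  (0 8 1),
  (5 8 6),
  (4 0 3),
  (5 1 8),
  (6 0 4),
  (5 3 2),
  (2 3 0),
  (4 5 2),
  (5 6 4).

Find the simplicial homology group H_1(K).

H_1 = Z ⊕ Z/2.

We work with the vertex ordering 0 < 1 < 2 < 3 < 4 < 5 < 6 < 7 < 8. The simplices of K, each written with vertices in increasing order, are:

  0-simplices (9): [0], [1], [2], [3], [4], [5], [6], [7], [8]
  1-simplices (27): (27 of them)
  2-simplices (18): [0,1,6], [0,1,8], [0,2,3], [0,2,8], [0,3,4], [0,4,6], [1,3,5], [1,3,7], [1,5,8], [1,6,7], [2,3,5], [2,4,5], [2,4,7], [2,7,8], [3,4,7], [4,5,6], [5,6,8], [6,7,8]

giving chain groups C_0 ≅ Z^9, C_1 ≅ Z^27, C_2 ≅ Z^18.

The boundary map ∂_1: C_1 → C_0 sends each edge [p,q] (with p < q) to q − p. For instance
  ∂[3,7] = [7] − [3].
The 9×27 boundary matrix has rank 8 and Smith normal form diag(1,1,1,1,1,1,1,1).

∂_2: C_2 → C_1 acts by ∂[p,q,r] = [q,r] − [p,r] + [p,q]. For instance
  ∂[0,2,8] = [2,8] − [0,8] + [0,2],
  ∂[1,3,5] = [3,5] − [1,5] + [1,3].
This gives a 27×18 integer matrix of rank 18; reducing to Smith normal form yields diagonal entries (1,1,1,1,1,1,1,1,1,1,1,1,1,1,1,1,1,2).

Computing H_k = (kernel of ∂_k) / (image of ∂_{k+1}):

  H_1: rank ker ∂_1 − rank ∂_2 = (27 − 8) − 18 = 1, and ∂_2 has invariant factor 2 > 1, so H_1 ≅ Z ⊕ Z/2.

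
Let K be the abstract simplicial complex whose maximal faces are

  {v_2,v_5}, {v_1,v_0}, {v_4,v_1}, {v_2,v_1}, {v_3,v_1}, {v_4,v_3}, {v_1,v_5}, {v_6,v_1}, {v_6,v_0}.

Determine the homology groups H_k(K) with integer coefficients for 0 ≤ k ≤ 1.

Take the total order v_0 < v_1 < v_2 < v_3 < v_4 < v_5 < v_6 on the vertex set. Then K (dimension 1) consists of the simplices:

  0-simplices (7): [v_0], [v_1], [v_2], [v_3], [v_4], [v_5], [v_6]
  1-simplices (9): [v_0,v_1], [v_0,v_6], [v_1,v_2], [v_1,v_3], [v_1,v_4], [v_1,v_5], [v_1,v_6], [v_2,v_5], [v_3,v_4]

Hence C_0 ≅ Z^7, C_1 ≅ Z^9.

The boundary map ∂_1: C_1 → C_0 sends each edge [p,q] (with p < q) to q − p. For instance
  ∂[v_0,v_1] = [v_1] − [v_0].
The 7×9 boundary matrix has rank 6 and Smith normal form diag(1,1,1,1,1,1).

Reading off H_k = ker ∂_k / im ∂_{k+1}:

  H_0: rank C_0 − rank ∂_1 = 7 − 6 = 1, and the invariant factors of ∂_1 are all 1, so H_0 ≅ Z.
  H_1: rank ker ∂_1 − rank ∂_2 = (9 − 6) − 0 = 3, and there is no ∂_2, so H_1 ≅ Z^3.

As a check, the Euler characteristic is 7 − 9 = -2, which agrees with 1 − 3 = -2.
(K is a triangulation of a wedge of 3 circles.)

H_0 = Z,  H_1 = Z^3.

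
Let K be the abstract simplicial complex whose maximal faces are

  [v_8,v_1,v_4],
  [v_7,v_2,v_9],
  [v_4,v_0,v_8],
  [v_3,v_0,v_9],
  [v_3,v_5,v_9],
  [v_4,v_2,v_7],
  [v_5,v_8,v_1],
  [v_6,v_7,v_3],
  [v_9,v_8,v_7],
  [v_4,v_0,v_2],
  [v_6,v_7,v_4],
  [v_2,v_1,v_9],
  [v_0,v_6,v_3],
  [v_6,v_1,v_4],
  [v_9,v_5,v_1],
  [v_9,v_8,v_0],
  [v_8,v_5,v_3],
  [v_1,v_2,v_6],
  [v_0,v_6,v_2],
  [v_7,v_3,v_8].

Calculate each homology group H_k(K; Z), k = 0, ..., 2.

Order the vertices as v_0 < v_1 < v_2 < v_3 < v_4 < v_5 < v_6 < v_7 < v_8 < v_9. Listing each simplex with vertices in this order, K has dimension 2 with simplices:

  0-simplices (10): [v_0], [v_1], [v_2], [v_3], [v_4], [v_5], [v_6], [v_7], [v_8], [v_9]
  1-simplices (30): (30 of them)
  2-simplices (20): (20 of them)

giving chain groups C_0 ≅ Z^10, C_1 ≅ Z^30, C_2 ≅ Z^20.

The boundary map ∂_1: C_1 → C_0 is given by ∂[p,q] = [q] − [p]. For instance
  ∂[v_2,v_4] = [v_4] − [v_2].
As a 10×30 matrix over Z this has rank 9, with invariant factors (1,1,1,1,1,1,1,1,1).

Boundary ∂_2: C_2 → C_1 sends each 2-simplex [p,q,r] to [q,r] − [p,r] + [p,q]. For instance
  ∂[v_1,v_5,v_8] = [v_5,v_8] − [v_1,v_8] + [v_1,v_5],
  ∂[v_3,v_6,v_7] = [v_6,v_7] − [v_3,v_7] + [v_3,v_6].
The resulting 30×20 matrix has rank 20, and its Smith normal form has invariant factors (1,1,1,1,1,1,1,1,1,1,1,1,1,1,1,1,1,1,1,2).

Reading off H_k = ker ∂_k / im ∂_{k+1}:

  H_0: rank C_0 − rank ∂_1 = 10 − 9 = 1, and the invariant factors of ∂_1 are all 1, so H_0 ≅ Z.
  H_1: rank ker ∂_1 − rank ∂_2 = (30 − 9) − 20 = 1, and ∂_2 has invariant factor 2 > 1, so H_1 ≅ Z × Z/2.
  H_2: rank ker ∂_2 − rank ∂_3 = (20 − 20) − 0 = 0, and there is no ∂_3, so H_2 ≅ 0.

As a check, the Euler characteristic is 10 − 30 + 20 = 0, which agrees with 1 − 1 + 0 = 0.

H_0 = Z,  H_1 = Z × Z/2,  H_2 = 0.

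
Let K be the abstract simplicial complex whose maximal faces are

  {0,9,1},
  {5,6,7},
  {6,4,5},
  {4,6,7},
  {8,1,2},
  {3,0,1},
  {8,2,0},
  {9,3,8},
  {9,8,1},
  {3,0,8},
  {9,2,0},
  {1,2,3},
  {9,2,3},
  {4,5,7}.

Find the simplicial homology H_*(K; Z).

We work with the vertex ordering 0 < 1 < 2 < 3 < 4 < 5 < 6 < 7 < 8 < 9. The simplices of K, each written with vertices in increasing order, are:

  0-simplices (10): [0], [1], [2], [3], [4], [5], [6], [7], [8], [9]
  1-simplices (21): [0,1], [0,2], [0,3], [0,8], [0,9], [1,2], [1,3], [1,8], [1,9], [2,3], [2,8], [2,9], [3,8], [3,9], [4,5], [4,6], [4,7], [5,6], [5,7], [6,7], [8,9]
  2-simplices (14): [0,1,3], [0,1,9], [0,2,8], [0,2,9], [0,3,8], [1,2,3], [1,2,8], [1,8,9], [2,3,9], [3,8,9], [4,5,6], [4,5,7], [4,6,7], [5,6,7]

so the chain groups are C_0 ≅ Z^10, C_1 ≅ Z^21, C_2 ≅ Z^14.

Boundary ∂_1: C_1 → C_0 maps an edge to its endpoints' difference, ∂[p,q] = q − p. For instance
  ∂[8,9] = [9] − [8].
As a 10×21 matrix over Z this has rank 8, with invariant factors (1,1,1,1,1,1,1,1).

Boundary ∂_2: C_2 → C_1 sends each 2-simplex [p,q,r] to [q,r] − [p,r] + [p,q]. For instance
  ∂[0,2,9] = [2,9] − [0,9] + [0,2],
  ∂[0,1,3] = [1,3] − [0,3] + [0,1].
This gives a 21×14 integer matrix of rank 13; reducing to Smith normal form yields diagonal entries (1,1,1,1,1,1,1,1,1,1,1,1,2).

Reading off H_k = ker ∂_k / im ∂_{k+1}:

  H_0: rank C_0 − rank ∂_1 = 10 − 8 = 2, and the invariant factors of ∂_1 are all 1, so H_0 ≅ Z^2.
  H_1: rank ker ∂_1 − rank ∂_2 = (21 − 8) − 13 = 0, and ∂_2 has invariant factor 2 > 1, so H_1 ≅ Z/2Z.
  H_2: rank ker ∂_2 − rank ∂_3 = (14 − 13) − 0 = 1, and there is no ∂_3, so H_2 ≅ Z.

H_0 ≅ Z^2,  H_1 ≅ Z/2Z,  H_2 ≅ Z.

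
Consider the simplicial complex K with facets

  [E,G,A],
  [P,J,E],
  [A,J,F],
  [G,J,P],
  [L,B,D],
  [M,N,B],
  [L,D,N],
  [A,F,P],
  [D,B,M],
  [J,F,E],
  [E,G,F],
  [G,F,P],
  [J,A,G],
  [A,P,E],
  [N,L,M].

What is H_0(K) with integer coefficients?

H_0 = Z^2.

Fix the vertex order A < B < D < E < F < G < J < L < M < N < P and write every simplex with vertices in increasing order. Then dim K = 2 and the simplices of K are:

  0-simplices (11): A, B, D, E, F, G, J, L, M, N, P
  1-simplices (25): AE, AF, AG, AJ, AP, BD, BL, BM, BN, DL, DM, DN, EF, EG, EJ, EP, FG, FJ, FP, GJ, GP, JP, LM, LN, MN
  2-simplices (15): AEG, AEP, AFJ, AFP, AGJ, BDL, BDM, BMN, DLN, EFG, EFJ, EJP, FGP, GJP, LMN

so the chain groups are C_0 ≅ Z^11, C_1 ≅ Z^25, C_2 ≅ Z^15.

The boundary map ∂_1: C_1 → C_0 maps an edge to its endpoints' difference, ∂[p,q] = q − p.
The resulting 11×25 matrix has rank 9, and its Smith normal form has invariant factors (1,1,1,1,1,1,1,1,1).

Boundary ∂_2: C_2 → C_1 maps a triangle to the signed sum of its edges. For instance
  ∂BDM = DM − BM + BD,
  ∂EFJ = FJ − EJ + EF.
This gives a 25×15 integer matrix of rank 15; reducing to Smith normal form yields diagonal entries (1,1,1,1,1,1,1,1,1,1,1,1,1,1,2).

Reading off H_k = ker ∂_k / im ∂_{k+1}:

  H_0: rank C_0 − rank ∂_1 = 11 − 9 = 2, and the invariant factors of ∂_1 are all 1, so H_0 ≅ Z^2.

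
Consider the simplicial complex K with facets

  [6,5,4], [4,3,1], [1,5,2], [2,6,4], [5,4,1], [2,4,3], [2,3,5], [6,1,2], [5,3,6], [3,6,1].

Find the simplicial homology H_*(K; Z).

Fix the vertex order 1 < 2 < 3 < 4 < 5 < 6 and write every simplex with vertices in increasing order. Then dim K = 2 and the simplices of K are:

  0-simplices (6): [1], [2], [3], [4], [5], [6]
  1-simplices (15): [1,2], [1,3], [1,4], [1,5], [1,6], [2,3], [2,4], [2,5], [2,6], [3,4], [3,5], [3,6], [4,5], [4,6], [5,6]
  2-simplices (10): [1,2,5], [1,2,6], [1,3,4], [1,3,6], [1,4,5], [2,3,4], [2,3,5], [2,4,6], [3,5,6], [4,5,6]

Hence C_0 ≅ Z^6, C_1 ≅ Z^15, C_2 ≅ Z^10.

∂_1: C_1 → C_0 sends each edge [p,q] (with p < q) to q − p.
As a 6×15 matrix over Z this has rank 5, with invariant factors (1,1,1,1,1).

Boundary ∂_2: C_2 → C_1 acts by ∂[p,q,r] = [q,r] − [p,r] + [p,q]. For instance
  ∂[1,4,5] = [4,5] − [1,5] + [1,4],
  ∂[1,2,6] = [2,6] − [1,6] + [1,2].
As a 15×10 matrix over Z this has rank 10, with invariant factors (1,1,1,1,1,1,1,1,1,2).

Computing H_k = (kernel of ∂_k) / (image of ∂_{k+1}):

  H_0: rank C_0 − rank ∂_1 = 6 − 5 = 1, and the invariant factors of ∂_1 are all 1, so H_0 = Z.
  H_1: rank ker ∂_1 − rank ∂_2 = (15 − 5) − 10 = 0, and ∂_2 has invariant factor 2 > 1, so H_1 = Z/2.
  H_2: rank ker ∂_2 − rank ∂_3 = (10 − 10) − 0 = 0, and there is no ∂_3, so H_2 = 0.

(K is a triangulation of the real projective plane RP^2.)

H_0 ≅ Z,  H_1 ≅ Z/2,  H_2 = 0.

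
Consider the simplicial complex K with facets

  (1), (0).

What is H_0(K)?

We work with the vertex ordering 0 < 1. The simplices of K, each written with vertices in increasing order, are:

  0-simplices (2): [0], [1]

giving chain groups C_0 ≅ Z^2.

Reading off H_k = ker ∂_k / im ∂_{k+1}:

  H_0: rank C_0 − rank ∂_1 = 2 − 0 = 2, and there is no ∂_1, so H_0 ≅ Z^2.

(K is a triangulation of a set of 2 points.)

H_0 = Z^2.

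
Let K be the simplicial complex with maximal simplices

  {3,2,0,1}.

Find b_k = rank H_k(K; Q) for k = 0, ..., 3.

b_0 = 1, b_1 = 0, b_2 = 0, b_3 = 0.

Take the total order 0 < 1 < 2 < 3 on the vertex set. Then K (dimension 3) consists of the simplices:

  0-simplices (4): [0], [1], [2], [3]
  1-simplices (6): [0,1], [0,2], [0,3], [1,2], [1,3], [2,3]
  2-simplices (4): [0,1,2], [0,1,3], [0,2,3], [1,2,3]
  3-simplices (1): [0,1,2,3]

so the chain groups are C_0 ≅ Z^4, C_1 ≅ Z^6, C_2 ≅ Z^4, C_3 ≅ Z^1.

∂_1: C_1 → C_0 is given by ∂[p,q] = [q] − [p].
The 4×6 boundary matrix has rank 3 and Smith normal form diag(1,1,1).

∂_2: C_2 → C_1 maps a triangle to the signed sum of its edges. For instance
  ∂[0,1,2] = [1,2] − [0,2] + [0,1],
  ∂[0,1,3] = [1,3] − [0,3] + [0,1].
The 6×4 boundary matrix has rank 3 and Smith normal form diag(1,1,1).

Boundary ∂_3: C_3 → C_2 sends each 3-simplex σ to the alternating sum Σ_i (−1)^i (σ with its i-th vertex removed). For instance
  ∂[0,1,2,3] = [1,2,3] − [0,2,3] + [0,1,3] − [0,1,2].
The resulting 4×1 matrix has rank 1, and its Smith normal form has invariant factors (1).

Reading off H_k = ker ∂_k / im ∂_{k+1}:

  H_0: rank C_0 − rank ∂_1 = 4 − 3 = 1, and the invariant factors of ∂_1 are all 1, so H_0 ≅ Z.
  H_1: rank ker ∂_1 − rank ∂_2 = (6 − 3) − 3 = 0, and the invariant factors of ∂_2 are all 1, so H_1 ≅ 0.
  H_2: rank ker ∂_2 − rank ∂_3 = (4 − 3) − 1 = 0, and the invariant factors of ∂_3 are all 1, so H_2 ≅ 0.
  H_3: rank ker ∂_3 − rank ∂_4 = (1 − 1) − 0 = 0, and there is no ∂_4, so H_3 ≅ 0.

As a check, the Euler characteristic is 4 − 6 + 4 − 1 = 1, which agrees with 1 − 0 + 0 − 0 = 1.

Hence the Betti numbers are b_0 = 1, b_1 = 0, b_2 = 0, b_3 = 0.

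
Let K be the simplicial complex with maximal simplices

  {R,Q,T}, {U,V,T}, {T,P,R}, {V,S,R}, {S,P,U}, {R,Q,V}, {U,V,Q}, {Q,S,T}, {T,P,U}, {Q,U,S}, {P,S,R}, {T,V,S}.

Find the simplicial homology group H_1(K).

H_1 = Z/2.

K has 7 vertices, 18 edges, 12 triangles.
rank ∂_1 = 6, rank ∂_2 = 12 ⇒ b_1 = 18 − 6 − 12 = 0; ∂_2 has invariant factor(s) [2] giving torsion. So H_1 ≅ Z/2.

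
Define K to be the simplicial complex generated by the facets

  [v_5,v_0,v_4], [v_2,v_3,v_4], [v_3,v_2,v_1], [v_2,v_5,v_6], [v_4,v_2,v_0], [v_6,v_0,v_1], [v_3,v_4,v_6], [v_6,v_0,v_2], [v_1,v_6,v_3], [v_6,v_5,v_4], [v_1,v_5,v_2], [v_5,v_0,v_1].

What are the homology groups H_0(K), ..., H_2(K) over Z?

H_0 ≅ Z,  H_1 ≅ Z/2,  H_2 = 0.

Fix the vertex order v_0 < v_1 < v_2 < v_3 < v_4 < v_5 < v_6 and write every simplex with vertices in increasing order. Then dim K = 2 and the simplices of K are:

  0-simplices (7): [v_0], [v_1], [v_2], [v_3], [v_4], [v_5], [v_6]
  1-simplices (18): (18 of them)
  2-simplices (12): (12 of them)

so the chain groups are C_0 ≅ Z^7, C_1 ≅ Z^18, C_2 ≅ Z^12.

The boundary map ∂_1: C_1 → C_0 sends each edge [p,q] (with p < q) to q − p. For instance
  ∂[v_4,v_6] = [v_6] − [v_4].
This gives a 7×18 integer matrix of rank 6; reducing to Smith normal form yields diagonal entries (1,1,1,1,1,1).

Boundary ∂_2: C_2 → C_1 sends each 2-simplex [p,q,r] to [q,r] − [p,r] + [p,q]. For instance
  ∂[v_2,v_5,v_6] = [v_5,v_6] − [v_2,v_6] + [v_2,v_5],
  ∂[v_0,v_1,v_6] = [v_1,v_6] − [v_0,v_6] + [v_0,v_1].
As a 18×12 matrix over Z this has rank 12, with invariant factors (1,1,1,1,1,1,1,1,1,1,1,2).

Now H_k = ker ∂_k / im ∂_{k+1}, so:

  H_0: rank C_0 − rank ∂_1 = 7 − 6 = 1, and the invariant factors of ∂_1 are all 1, so H_0 = Z.
  H_1: rank ker ∂_1 − rank ∂_2 = (18 − 6) − 12 = 0, and ∂_2 has invariant factor 2 > 1, so H_1 = Z/2.
  H_2: rank ker ∂_2 − rank ∂_3 = (12 − 12) − 0 = 0, and there is no ∂_3, so H_2 = 0.

As a check, the Euler characteristic is 7 − 18 + 12 = 1, which agrees with 1 − 0 + 0 = 1.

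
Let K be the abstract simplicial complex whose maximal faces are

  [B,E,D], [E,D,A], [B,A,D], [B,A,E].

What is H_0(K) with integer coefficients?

Order the vertices as A < B < D < E. Listing each simplex with vertices in this order, K has dimension 2 with simplices:

  0-simplices (4): A, B, D, E
  1-simplices (6): AB, AD, AE, BD, BE, DE
  2-simplices (4): ABD, ABE, ADE, BDE

Hence C_0 ≅ Z^4, C_1 ≅ Z^6, C_2 ≅ Z^4.

Boundary ∂_1: C_1 → C_0 is given by ∂[p,q] = [q] − [p].
As a 4×6 matrix over Z this has rank 3, with invariant factors (1,1,1).

∂_2: C_2 → C_1 sends each 2-simplex [p,q,r] to [q,r] − [p,r] + [p,q]. For instance
  ∂ADE = DE − AE + AD,
  ∂ABD = BD − AD + AB.
The 6×4 boundary matrix has rank 3 and Smith normal form diag(1,1,1).

Computing H_k = (kernel of ∂_k) / (image of ∂_{k+1}):

  H_0: rank C_0 − rank ∂_1 = 4 − 3 = 1, and the invariant factors of ∂_1 are all 1, so H_0 = Z.

H_0 = Z.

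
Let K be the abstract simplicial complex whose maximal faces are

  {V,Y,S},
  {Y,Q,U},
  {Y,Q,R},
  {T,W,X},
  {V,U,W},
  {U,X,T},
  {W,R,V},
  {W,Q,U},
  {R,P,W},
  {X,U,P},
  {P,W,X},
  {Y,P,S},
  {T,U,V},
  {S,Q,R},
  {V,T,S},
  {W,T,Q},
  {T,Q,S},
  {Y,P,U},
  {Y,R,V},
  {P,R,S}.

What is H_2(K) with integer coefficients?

H_2 = 0.

Order the vertices as P < Q < R < S < T < U < V < W < X < Y. Listing each simplex with vertices in this order, K has dimension 2 with simplices:

  0-simplices (10): P, Q, R, S, T, U, V, W, X, Y
  1-simplices (30): PR, PS, PU, PW, PX, PY, QR, QS, QT, QU, QW, QY, RS, RV, RW, RY, ST, SV, SY, TU, TV, TW, TX, UV, UW, UX, UY, VW, VY, WX
  2-simplices (20): PRS, PRW, PSY, PUX, PUY, PWX, QRS, QRY, QST, QTW, QUW, QUY, RVW, RVY, STV, SVY, TUV, TUX, TWX, UVW

Hence C_0 ≅ Z^10, C_1 ≅ Z^30, C_2 ≅ Z^20.

The boundary map ∂_1: C_1 → C_0 sends each edge [p,q] (with p < q) to q − p.
As a 10×30 matrix over Z this has rank 9, with invariant factors (1,1,1,1,1,1,1,1,1).

Boundary ∂_2: C_2 → C_1 sends each 2-simplex [p,q,r] to [q,r] − [p,r] + [p,q]. For instance
  ∂PRS = RS − PS + PR,
  ∂PWX = WX − PX + PW.
The 30×20 boundary matrix has rank 20 and Smith normal form diag(1,1,1,1,1,1,1,1,1,1,1,1,1,1,1,1,1,1,1,2).

Now H_k = ker ∂_k / im ∂_{k+1}, so:

  H_2: rank ker ∂_2 − rank ∂_3 = (20 − 20) − 0 = 0, and there is no ∂_3, so H_2 = 0.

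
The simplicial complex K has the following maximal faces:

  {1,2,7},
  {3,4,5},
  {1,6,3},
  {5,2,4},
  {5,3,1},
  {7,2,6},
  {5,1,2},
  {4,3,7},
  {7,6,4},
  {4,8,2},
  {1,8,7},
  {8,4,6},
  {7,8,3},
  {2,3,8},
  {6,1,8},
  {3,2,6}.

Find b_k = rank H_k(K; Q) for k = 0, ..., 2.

Order the vertices as 1 < 2 < 3 < 4 < 5 < 6 < 7 < 8. Listing each simplex with vertices in this order, K has dimension 2 with simplices:

  0-simplices (8): [1], [2], [3], [4], [5], [6], [7], [8]
  1-simplices (24): (24 of them)
  2-simplices (16): [1,2,5], [1,2,7], [1,3,5], [1,3,6], [1,6,8], [1,7,8], [2,3,6], [2,3,8], [2,4,5], [2,4,8], [2,6,7], [3,4,5], [3,4,7], [3,7,8], [4,6,7], [4,6,8]

so the chain groups are C_0 ≅ Z^8, C_1 ≅ Z^24, C_2 ≅ Z^16.

∂_1: C_1 → C_0 maps an edge to its endpoints' difference, ∂[p,q] = q − p.
This gives a 8×24 integer matrix of rank 7; reducing to Smith normal form yields diagonal entries (1,1,1,1,1,1,1).

The boundary map ∂_2: C_2 → C_1 sends each 2-simplex [p,q,r] to [q,r] − [p,r] + [p,q]. For instance
  ∂[1,2,7] = [2,7] − [1,7] + [1,2],
  ∂[2,3,6] = [3,6] − [2,6] + [2,3].
As a 24×16 matrix over Z this has rank 15, with invariant factors (1,1,1,1,1,1,1,1,1,1,1,1,1,1,1).

Reading off H_k = ker ∂_k / im ∂_{k+1}:

  H_0: rank C_0 − rank ∂_1 = 8 − 7 = 1, and the invariant factors of ∂_1 are all 1, so H_0 = Z.
  H_1: rank ker ∂_1 − rank ∂_2 = (24 − 7) − 15 = 2, and the invariant factors of ∂_2 are all 1, so H_1 = Z^2.
  H_2: rank ker ∂_2 − rank ∂_3 = (16 − 15) − 0 = 1, and there is no ∂_3, so H_2 = Z.

As a check, the Euler characteristic is 8 − 24 + 16 = 0, which agrees with 1 − 2 + 1 = 0.

Hence the Betti numbers are b_0 = 1, b_1 = 2, b_2 = 1.

b_0 = 1, b_1 = 2, b_2 = 1.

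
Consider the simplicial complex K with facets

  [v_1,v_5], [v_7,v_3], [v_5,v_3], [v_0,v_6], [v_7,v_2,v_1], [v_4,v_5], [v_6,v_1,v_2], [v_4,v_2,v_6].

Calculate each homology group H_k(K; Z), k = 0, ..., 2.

H_0 ≅ Z,  H_1 ≅ Z^2,  H_2 = 0.

Order the vertices as v_0 < v_1 < v_2 < v_3 < v_4 < v_5 < v_6 < v_7. Listing each simplex with vertices in this order, K has dimension 2 with simplices:

  0-simplices (8): [v_0], [v_1], [v_2], [v_3], [v_4], [v_5], [v_6], [v_7]
  1-simplices (12): [v_0,v_6], [v_1,v_2], [v_1,v_5], [v_1,v_6], [v_1,v_7], [v_2,v_4], [v_2,v_6], [v_2,v_7], [v_3,v_5], [v_3,v_7], [v_4,v_5], [v_4,v_6]
  2-simplices (3): [v_1,v_2,v_6], [v_1,v_2,v_7], [v_2,v_4,v_6]

so the chain groups are C_0 ≅ Z^8, C_1 ≅ Z^12, C_2 ≅ Z^3.

The boundary map ∂_1: C_1 → C_0 sends each edge [p,q] (with p < q) to q − p. For instance
  ∂[v_2,v_7] = [v_7] − [v_2].
As a 8×12 matrix over Z this has rank 7, with invariant factors (1,1,1,1,1,1,1).

Boundary ∂_2: C_2 → C_1 acts by ∂[p,q,r] = [q,r] − [p,r] + [p,q]. For instance
  ∂[v_1,v_2,v_7] = [v_2,v_7] − [v_1,v_7] + [v_1,v_2],
  ∂[v_2,v_4,v_6] = [v_4,v_6] − [v_2,v_6] + [v_2,v_4].
The 12×3 boundary matrix has rank 3 and Smith normal form diag(1,1,1).

Reading off H_k = ker ∂_k / im ∂_{k+1}:

  H_0: rank C_0 − rank ∂_1 = 8 − 7 = 1, and the invariant factors of ∂_1 are all 1, so H_0 ≅ Z.
  H_1: rank ker ∂_1 − rank ∂_2 = (12 − 7) − 3 = 2, and the invariant factors of ∂_2 are all 1, so H_1 ≅ Z^2.
  H_2: rank ker ∂_2 − rank ∂_3 = (3 − 3) − 0 = 0, and there is no ∂_3, so H_2 ≅ 0.

As a check, the Euler characteristic is 8 − 12 + 3 = -1, which agrees with 1 − 2 + 0 = -1.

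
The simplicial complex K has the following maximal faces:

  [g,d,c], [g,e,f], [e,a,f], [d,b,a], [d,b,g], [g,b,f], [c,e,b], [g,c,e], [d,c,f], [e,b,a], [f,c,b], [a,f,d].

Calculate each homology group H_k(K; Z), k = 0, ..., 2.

H_0 = Z,  H_1 = Z/2,  H_2 = 0.

Fix the vertex order a < b < c < d < e < f < g and write every simplex with vertices in increasing order. Then dim K = 2 and the simplices of K are:

  0-simplices (7): a, b, c, d, e, f, g
  1-simplices (18): ab, ad, ae, af, bc, bd, be, bf, bg, cd, ce, cf, cg, df, dg, ef, eg, fg
  2-simplices (12): abd, abe, adf, aef, bce, bcf, bdg, bfg, cdf, cdg, ceg, efg

so the chain groups are C_0 ≅ Z^7, C_1 ≅ Z^18, C_2 ≅ Z^12.

Boundary ∂_1: C_1 → C_0 sends each edge [p,q] (with p < q) to q − p. For instance
  ∂ce = e − c.
The 7×18 boundary matrix has rank 6 and Smith normal form diag(1,1,1,1,1,1).

Boundary ∂_2: C_2 → C_1 acts by ∂[p,q,r] = [q,r] − [p,r] + [p,q]. For instance
  ∂cdf = df − cf + cd,
  ∂bcf = cf − bf + bc.
This gives a 18×12 integer matrix of rank 12; reducing to Smith normal form yields diagonal entries (1,1,1,1,1,1,1,1,1,1,1,2).

Computing H_k = (kernel of ∂_k) / (image of ∂_{k+1}):

  H_0: rank C_0 − rank ∂_1 = 7 − 6 = 1, and the invariant factors of ∂_1 are all 1, so H_0 = Z.
  H_1: rank ker ∂_1 − rank ∂_2 = (18 − 6) − 12 = 0, and ∂_2 has invariant factor 2 > 1, so H_1 = Z/2.
  H_2: rank ker ∂_2 − rank ∂_3 = (12 − 12) − 0 = 0, and there is no ∂_3, so H_2 = 0.

As a check, the Euler characteristic is 7 − 18 + 12 = 1, which agrees with 1 − 0 + 0 = 1.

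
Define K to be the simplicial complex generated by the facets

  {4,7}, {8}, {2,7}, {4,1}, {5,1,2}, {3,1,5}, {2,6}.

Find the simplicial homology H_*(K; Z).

Order the vertices as 1 < 2 < 3 < 4 < 5 < 6 < 7 < 8. Listing each simplex with vertices in this order, K has dimension 2 with simplices:

  0-simplices (8): [1], [2], [3], [4], [5], [6], [7], [8]
  1-simplices (9): [1,2], [1,3], [1,4], [1,5], [2,5], [2,6], [2,7], [3,5], [4,7]
  2-simplices (2): [1,2,5], [1,3,5]

giving chain groups C_0 ≅ Z^8, C_1 ≅ Z^9, C_2 ≅ Z^2.

Boundary ∂_1: C_1 → C_0 is given by ∂[p,q] = [q] − [p].
The resulting 8×9 matrix has rank 6, and its Smith normal form has invariant factors (1,1,1,1,1,1).

∂_2: C_2 → C_1 maps a triangle to the signed sum of its edges. For instance
  ∂[1,3,5] = [3,5] − [1,5] + [1,3],
  ∂[1,2,5] = [2,5] − [1,5] + [1,2].
The 9×2 boundary matrix has rank 2 and Smith normal form diag(1,1).

Now H_k = ker ∂_k / im ∂_{k+1}, so:

  H_0: rank C_0 − rank ∂_1 = 8 − 6 = 2, and the invariant factors of ∂_1 are all 1, so H_0 ≅ Z^2.
  H_1: rank ker ∂_1 − rank ∂_2 = (9 − 6) − 2 = 1, and the invariant factors of ∂_2 are all 1, so H_1 ≅ Z.
  H_2: rank ker ∂_2 − rank ∂_3 = (2 − 2) − 0 = 0, and there is no ∂_3, so H_2 ≅ 0.

H_0 = Z^2,  H_1 = Z,  H_2 = 0.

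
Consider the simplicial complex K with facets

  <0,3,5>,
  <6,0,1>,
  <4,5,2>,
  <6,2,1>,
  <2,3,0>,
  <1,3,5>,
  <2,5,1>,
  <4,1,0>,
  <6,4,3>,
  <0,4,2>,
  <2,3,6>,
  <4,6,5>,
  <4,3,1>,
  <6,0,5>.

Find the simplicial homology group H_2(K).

H_2 = Z.

Order the vertices as 0 < 1 < 2 < 3 < 4 < 5 < 6. Listing each simplex with vertices in this order, K has dimension 2 with simplices:

  0-simplices (7): [0], [1], [2], [3], [4], [5], [6]
  1-simplices (21): [0,1], [0,2], [0,3], [0,4], [0,5], [0,6], [1,2], [1,3], [1,4], [1,5], [1,6], [2,3], [2,4], [2,5], [2,6], [3,4], [3,5], [3,6], [4,5], [4,6], [5,6]
  2-simplices (14): [0,1,4], [0,1,6], [0,2,3], [0,2,4], [0,3,5], [0,5,6], [1,2,5], [1,2,6], [1,3,4], [1,3,5], [2,3,6], [2,4,5], [3,4,6], [4,5,6]

so the chain groups are C_0 ≅ Z^7, C_1 ≅ Z^21, C_2 ≅ Z^14.

∂_1: C_1 → C_0 is given by ∂[p,q] = [q] − [p].
This gives a 7×21 integer matrix of rank 6; reducing to Smith normal form yields diagonal entries (1,1,1,1,1,1).

Boundary ∂_2: C_2 → C_1 acts by ∂[p,q,r] = [q,r] − [p,r] + [p,q]. For instance
  ∂[0,5,6] = [5,6] − [0,6] + [0,5],
  ∂[1,2,5] = [2,5] − [1,5] + [1,2].
The 21×14 boundary matrix has rank 13 and Smith normal form diag(1,1,1,1,1,1,1,1,1,1,1,1,1).

Now H_k = ker ∂_k / im ∂_{k+1}, so:

  H_2: rank ker ∂_2 − rank ∂_3 = (14 − 13) − 0 = 1, and there is no ∂_3, so H_2 ≅ Z.

(K is a triangulation of the torus T^2.)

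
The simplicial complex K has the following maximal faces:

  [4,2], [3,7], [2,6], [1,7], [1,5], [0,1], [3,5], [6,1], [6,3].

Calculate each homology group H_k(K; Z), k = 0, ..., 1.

H_0 ≅ Z,  H_1 ≅ Z^2.

Take the total order 0 < 1 < 2 < 3 < 4 < 5 < 6 < 7 on the vertex set. Then K (dimension 1) consists of the simplices:

  0-simplices (8): [0], [1], [2], [3], [4], [5], [6], [7]
  1-simplices (9): [0,1], [1,5], [1,6], [1,7], [2,4], [2,6], [3,5], [3,6], [3,7]

so the chain groups are C_0 ≅ Z^8, C_1 ≅ Z^9.

∂_1: C_1 → C_0 is given by ∂[p,q] = [q] − [p].
The resulting 8×9 matrix has rank 7, and its Smith normal form has invariant factors (1,1,1,1,1,1,1).

Computing H_k = (kernel of ∂_k) / (image of ∂_{k+1}):

  H_0: rank C_0 − rank ∂_1 = 8 − 7 = 1, and the invariant factors of ∂_1 are all 1, so H_0 ≅ Z.
  H_1: rank ker ∂_1 − rank ∂_2 = (9 − 7) − 0 = 2, and there is no ∂_2, so H_1 ≅ Z^2.

As a check, the Euler characteristic is 8 − 9 = -1, which agrees with 1 − 2 = -1.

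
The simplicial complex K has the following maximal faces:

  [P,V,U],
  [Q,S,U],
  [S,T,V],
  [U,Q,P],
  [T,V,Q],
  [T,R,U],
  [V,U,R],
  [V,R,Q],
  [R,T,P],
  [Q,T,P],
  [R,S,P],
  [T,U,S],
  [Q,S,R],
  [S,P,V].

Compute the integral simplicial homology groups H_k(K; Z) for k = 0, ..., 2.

H_0 = Z,  H_1 = Z^2,  H_2 = Z.

We work with the vertex ordering P < Q < R < S < T < U < V. The simplices of K, each written with vertices in increasing order, are:

  0-simplices (7): P, Q, R, S, T, U, V
  1-simplices (21): PQ, PR, PS, PT, PU, PV, QR, QS, QT, QU, QV, RS, RT, RU, RV, ST, SU, SV, TU, TV, UV
  2-simplices (14): PQT, PQU, PRS, PRT, PSV, PUV, QRS, QRV, QSU, QTV, RTU, RUV, STU, STV

giving chain groups C_0 ≅ Z^7, C_1 ≅ Z^21, C_2 ≅ Z^14.

∂_1: C_1 → C_0 maps an edge to its endpoints' difference, ∂[p,q] = q − p. For instance
  ∂TV = V − T.
This gives a 7×21 integer matrix of rank 6; reducing to Smith normal form yields diagonal entries (1,1,1,1,1,1).

Boundary ∂_2: C_2 → C_1 maps a triangle to the signed sum of its edges. For instance
  ∂RTU = TU − RU + RT,
  ∂STU = TU − SU + ST.
The resulting 21×14 matrix has rank 13, and its Smith normal form has invariant factors (1,1,1,1,1,1,1,1,1,1,1,1,1).

Now H_k = ker ∂_k / im ∂_{k+1}, so:

  H_0: rank C_0 − rank ∂_1 = 7 − 6 = 1, and the invariant factors of ∂_1 are all 1, so H_0 = Z.
  H_1: rank ker ∂_1 − rank ∂_2 = (21 − 6) − 13 = 2, and the invariant factors of ∂_2 are all 1, so H_1 = Z^2.
  H_2: rank ker ∂_2 − rank ∂_3 = (14 − 13) − 0 = 1, and there is no ∂_3, so H_2 = Z.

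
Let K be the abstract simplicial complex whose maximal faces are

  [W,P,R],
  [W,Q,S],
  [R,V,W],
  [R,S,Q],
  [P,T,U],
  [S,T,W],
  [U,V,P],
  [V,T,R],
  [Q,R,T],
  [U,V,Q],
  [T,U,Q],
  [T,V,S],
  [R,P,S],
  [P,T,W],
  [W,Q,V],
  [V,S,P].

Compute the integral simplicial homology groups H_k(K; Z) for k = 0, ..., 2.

H_0 ≅ Z,  H_1 ≅ Z^2,  H_2 ≅ Z.

Order the vertices as P < Q < R < S < T < U < V < W. Listing each simplex with vertices in this order, K has dimension 2 with simplices:

  0-simplices (8): P, Q, R, S, T, U, V, W
  1-simplices (24): PR, PS, PT, PU, PV, PW, QR, QS, QT, QU, QV, QW, RS, RT, RV, RW, ST, SV, SW, TU, TV, TW, UV, VW
  2-simplices (16): PRS, PRW, PSV, PTU, PTW, PUV, QRS, QRT, QSW, QTU, QUV, QVW, RTV, RVW, STV, STW

giving chain groups C_0 ≅ Z^8, C_1 ≅ Z^24, C_2 ≅ Z^16.

∂_1: C_1 → C_0 maps an edge to its endpoints' difference, ∂[p,q] = q − p. For instance
  ∂SW = W − S.
The resulting 8×24 matrix has rank 7, and its Smith normal form has invariant factors (1,1,1,1,1,1,1).

Boundary ∂_2: C_2 → C_1 acts by ∂[p,q,r] = [q,r] − [p,r] + [p,q]. For instance
  ∂RVW = VW − RW + RV,
  ∂QUV = UV − QV + QU.
The 24×16 boundary matrix has rank 15 and Smith normal form diag(1,1,1,1,1,1,1,1,1,1,1,1,1,1,1).

Now H_k = ker ∂_k / im ∂_{k+1}, so:

  H_0: rank C_0 − rank ∂_1 = 8 − 7 = 1, and the invariant factors of ∂_1 are all 1, so H_0 ≅ Z.
  H_1: rank ker ∂_1 − rank ∂_2 = (24 − 7) − 15 = 2, and the invariant factors of ∂_2 are all 1, so H_1 ≅ Z^2.
  H_2: rank ker ∂_2 − rank ∂_3 = (16 − 15) − 0 = 1, and there is no ∂_3, so H_2 ≅ Z.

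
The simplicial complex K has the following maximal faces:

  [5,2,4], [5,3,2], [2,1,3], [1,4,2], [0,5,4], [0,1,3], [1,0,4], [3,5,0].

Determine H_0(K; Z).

H_0 ≅ Z.

Fix the vertex order 0 < 1 < 2 < 3 < 4 < 5 and write every simplex with vertices in increasing order. Then dim K = 2 and the simplices of K are:

  0-simplices (6): [0], [1], [2], [3], [4], [5]
  1-simplices (12): [0,1], [0,3], [0,4], [0,5], [1,2], [1,3], [1,4], [2,3], [2,4], [2,5], [3,5], [4,5]
  2-simplices (8): [0,1,3], [0,1,4], [0,3,5], [0,4,5], [1,2,3], [1,2,4], [2,3,5], [2,4,5]

Hence C_0 ≅ Z^6, C_1 ≅ Z^12, C_2 ≅ Z^8.

∂_1: C_1 → C_0 sends each edge [p,q] (with p < q) to q − p. For instance
  ∂[0,3] = [3] − [0].
As a 6×12 matrix over Z this has rank 5, with invariant factors (1,1,1,1,1).

Boundary ∂_2: C_2 → C_1 maps a triangle to the signed sum of its edges. For instance
  ∂[0,4,5] = [4,5] − [0,5] + [0,4],
  ∂[0,1,4] = [1,4] − [0,4] + [0,1].
This gives a 12×8 integer matrix of rank 7; reducing to Smith normal form yields diagonal entries (1,1,1,1,1,1,1).

Reading off H_k = ker ∂_k / im ∂_{k+1}:

  H_0: rank C_0 − rank ∂_1 = 6 − 5 = 1, and the invariant factors of ∂_1 are all 1, so H_0 ≅ Z.

(K is a triangulation of the 2-sphere S^2.)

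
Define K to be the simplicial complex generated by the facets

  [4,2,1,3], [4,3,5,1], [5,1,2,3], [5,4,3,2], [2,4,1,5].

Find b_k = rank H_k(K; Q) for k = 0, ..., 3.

We work with the vertex ordering 1 < 2 < 3 < 4 < 5. The simplices of K, each written with vertices in increasing order, are:

  0-simplices (5): [1], [2], [3], [4], [5]
  1-simplices (10): [1,2], [1,3], [1,4], [1,5], [2,3], [2,4], [2,5], [3,4], [3,5], [4,5]
  2-simplices (10): [1,2,3], [1,2,4], [1,2,5], [1,3,4], [1,3,5], [1,4,5], [2,3,4], [2,3,5], [2,4,5], [3,4,5]
  3-simplices (5): [1,2,3,4], [1,2,3,5], [1,2,4,5], [1,3,4,5], [2,3,4,5]

so the chain groups are C_0 ≅ Z^5, C_1 ≅ Z^10, C_2 ≅ Z^10, C_3 ≅ Z^5.

Boundary ∂_1: C_1 → C_0 maps an edge to its endpoints' difference, ∂[p,q] = q − p. For instance
  ∂[3,5] = [5] − [3].
The 5×10 boundary matrix has rank 4 and Smith normal form diag(1,1,1,1).

The boundary map ∂_2: C_2 → C_1 maps a triangle to the signed sum of its edges. For instance
  ∂[1,3,4] = [3,4] − [1,4] + [1,3],
  ∂[1,3,5] = [3,5] − [1,5] + [1,3].
The 10×10 boundary matrix has rank 6 and Smith normal form diag(1,1,1,1,1,1).

∂_3: C_3 → C_2 sends each 3-simplex σ to the alternating sum Σ_i (−1)^i (σ with its i-th vertex removed). For instance
  ∂[2,3,4,5] = [3,4,5] − [2,4,5] + [2,3,5] − [2,3,4],
  ∂[1,2,4,5] = [2,4,5] − [1,4,5] + [1,2,5] − [1,2,4].
The resulting 10×5 matrix has rank 4, and its Smith normal form has invariant factors (1,1,1,1).

Now H_k = ker ∂_k / im ∂_{k+1}, so:

  H_0: rank C_0 − rank ∂_1 = 5 − 4 = 1, and the invariant factors of ∂_1 are all 1, so H_0 = Z.
  H_1: rank ker ∂_1 − rank ∂_2 = (10 − 4) − 6 = 0, and the invariant factors of ∂_2 are all 1, so H_1 = 0.
  H_2: rank ker ∂_2 − rank ∂_3 = (10 − 6) − 4 = 0, and the invariant factors of ∂_3 are all 1, so H_2 = 0.
  H_3: rank ker ∂_3 − rank ∂_4 = (5 − 4) − 0 = 1, and there is no ∂_4, so H_3 = Z.

As a check, the Euler characteristic is 5 − 10 + 10 − 5 = 0, which agrees with 1 − 0 + 0 − 1 = 0.
(K is a triangulation of the 3-sphere S^3.)

Hence the Betti numbers are b_0 = 1, b_1 = 0, b_2 = 0, b_3 = 1.

b_0 = 1, b_1 = 0, b_2 = 0, b_3 = 1.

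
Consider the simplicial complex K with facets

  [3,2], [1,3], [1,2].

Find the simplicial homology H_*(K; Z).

Take the total order 1 < 2 < 3 on the vertex set. Then K (dimension 1) consists of the simplices:

  0-simplices (3): [1], [2], [3]
  1-simplices (3): [1,2], [1,3], [2,3]

so the chain groups are C_0 ≅ Z^3, C_1 ≅ Z^3.

∂_1: C_1 → C_0 maps an edge to its endpoints' difference, ∂[p,q] = q − p. For instance
  ∂[1,3] = [3] − [1].
As a 3×3 matrix over Z this has rank 2, with invariant factors (1,1).

From H_k ≅ ker(∂_k) / im(∂_{k+1}) we obtain:

  H_0: rank C_0 − rank ∂_1 = 3 − 2 = 1, and the invariant factors of ∂_1 are all 1, so H_0 ≅ Z.
  H_1: rank ker ∂_1 − rank ∂_2 = (3 − 2) − 0 = 1, and there is no ∂_2, so H_1 ≅ Z.

As a check, the Euler characteristic is 3 − 3 = 0, which agrees with 1 − 1 = 0.
(K is a triangulation of the circle S^1.)

H_0 ≅ Z,  H_1 ≅ Z.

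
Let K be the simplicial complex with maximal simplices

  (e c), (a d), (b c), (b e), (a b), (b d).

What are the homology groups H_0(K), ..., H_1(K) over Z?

H_0 = Z,  H_1 = Z^2.

Fix the vertex order a < b < c < d < e and write every simplex with vertices in increasing order. Then dim K = 1 and the simplices of K are:

  0-simplices (5): a, b, c, d, e
  1-simplices (6): ab, ad, bc, bd, be, ce

Hence C_0 ≅ Z^5, C_1 ≅ Z^6.

The boundary map ∂_1: C_1 → C_0 is given by ∂[p,q] = [q] − [p]. For instance
  ∂ad = d − a.
The 5×6 boundary matrix has rank 4 and Smith normal form diag(1,1,1,1).

Computing H_k = (kernel of ∂_k) / (image of ∂_{k+1}):

  H_0: rank C_0 − rank ∂_1 = 5 − 4 = 1, and the invariant factors of ∂_1 are all 1, so H_0 = Z.
  H_1: rank ker ∂_1 − rank ∂_2 = (6 − 4) − 0 = 2, and there is no ∂_2, so H_1 = Z^2.

As a check, the Euler characteristic is 5 − 6 = -1, which agrees with 1 − 2 = -1.
(K is a triangulation of a wedge of 2 circles.)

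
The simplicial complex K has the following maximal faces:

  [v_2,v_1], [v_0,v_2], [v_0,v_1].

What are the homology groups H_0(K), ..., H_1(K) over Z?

Fix the vertex order v_0 < v_1 < v_2 and write every simplex with vertices in increasing order. Then dim K = 1 and the simplices of K are:

  0-simplices (3): [v_0], [v_1], [v_2]
  1-simplices (3): [v_0,v_1], [v_0,v_2], [v_1,v_2]

giving chain groups C_0 ≅ Z^3, C_1 ≅ Z^3.

The boundary map ∂_1: C_1 → C_0 is given by ∂[p,q] = [q] − [p]. For instance
  ∂[v_1,v_2] = [v_2] − [v_1].
This gives a 3×3 integer matrix of rank 2; reducing to Smith normal form yields diagonal entries (1,1).

Reading off H_k = ker ∂_k / im ∂_{k+1}:

  H_0: rank C_0 − rank ∂_1 = 3 − 2 = 1, and the invariant factors of ∂_1 are all 1, so H_0 ≅ Z.
  H_1: rank ker ∂_1 − rank ∂_2 = (3 − 2) − 0 = 1, and there is no ∂_2, so H_1 ≅ Z.

H_0 = Z,  H_1 = Z.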